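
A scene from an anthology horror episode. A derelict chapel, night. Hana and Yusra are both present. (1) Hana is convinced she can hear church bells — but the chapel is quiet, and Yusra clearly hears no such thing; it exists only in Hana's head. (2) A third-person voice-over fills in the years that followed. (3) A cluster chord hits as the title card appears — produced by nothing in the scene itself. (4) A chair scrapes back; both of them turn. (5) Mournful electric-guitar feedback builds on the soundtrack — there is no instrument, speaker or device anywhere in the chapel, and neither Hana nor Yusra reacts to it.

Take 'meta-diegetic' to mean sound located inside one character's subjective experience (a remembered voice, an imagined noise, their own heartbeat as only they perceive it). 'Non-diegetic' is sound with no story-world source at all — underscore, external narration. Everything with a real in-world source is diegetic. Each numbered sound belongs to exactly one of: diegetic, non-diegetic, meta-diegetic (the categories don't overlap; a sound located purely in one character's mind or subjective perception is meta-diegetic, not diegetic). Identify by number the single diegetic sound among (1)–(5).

4

Sound (1): subjective to Hana: the chapel is silent and Yusra hears nothing, so meta-diegetic.
(2) external voice-over — not a character, not heard by anyone in the scene → non-diegetic.
(3) is non-diegetic: it's a sound-design accent with no in-world source; no one in the scene can hear it.
(4) is diegetic: the sound comes from a chair physically present in the location.
(5) is non-diegetic: it has no source in the story world and no character can hear it — it's underscore.
Only (4) is diegetic.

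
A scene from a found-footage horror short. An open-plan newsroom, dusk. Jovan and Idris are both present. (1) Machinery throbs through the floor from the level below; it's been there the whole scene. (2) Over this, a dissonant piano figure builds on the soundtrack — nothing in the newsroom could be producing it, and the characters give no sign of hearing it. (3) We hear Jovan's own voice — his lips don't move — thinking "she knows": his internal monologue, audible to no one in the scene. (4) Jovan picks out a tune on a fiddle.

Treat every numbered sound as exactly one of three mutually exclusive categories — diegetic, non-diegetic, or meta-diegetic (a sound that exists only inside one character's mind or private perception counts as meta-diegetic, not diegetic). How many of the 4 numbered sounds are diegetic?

2

(1) it's the actual ambient sound of the location → diegetic.
Sound (2): nothing in the newsroom produces it and the characters don't hear it — pure soundtrack, so non-diegetic.
(3) it's Jovan's unspoken thought, heard only by the audience via his subjectivity → meta-diegetic.
(4) Jovan is producing the music live, in the story world → diegetic.
Diegetic: (1), (4) — that's 2.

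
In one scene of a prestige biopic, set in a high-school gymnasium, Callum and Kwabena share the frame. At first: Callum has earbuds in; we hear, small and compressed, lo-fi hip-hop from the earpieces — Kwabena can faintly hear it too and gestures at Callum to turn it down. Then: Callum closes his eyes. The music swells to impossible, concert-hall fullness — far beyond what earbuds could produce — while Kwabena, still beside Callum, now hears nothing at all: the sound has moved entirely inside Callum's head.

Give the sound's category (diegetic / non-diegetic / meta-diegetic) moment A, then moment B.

Moment A: the earbuds are a physical source both characters can hear → diegetic.
Moment B: the music now exists only as Callum's subjective experience; Kwabena can no longer hear it → meta-diegetic.

diegetic, meta-diegetic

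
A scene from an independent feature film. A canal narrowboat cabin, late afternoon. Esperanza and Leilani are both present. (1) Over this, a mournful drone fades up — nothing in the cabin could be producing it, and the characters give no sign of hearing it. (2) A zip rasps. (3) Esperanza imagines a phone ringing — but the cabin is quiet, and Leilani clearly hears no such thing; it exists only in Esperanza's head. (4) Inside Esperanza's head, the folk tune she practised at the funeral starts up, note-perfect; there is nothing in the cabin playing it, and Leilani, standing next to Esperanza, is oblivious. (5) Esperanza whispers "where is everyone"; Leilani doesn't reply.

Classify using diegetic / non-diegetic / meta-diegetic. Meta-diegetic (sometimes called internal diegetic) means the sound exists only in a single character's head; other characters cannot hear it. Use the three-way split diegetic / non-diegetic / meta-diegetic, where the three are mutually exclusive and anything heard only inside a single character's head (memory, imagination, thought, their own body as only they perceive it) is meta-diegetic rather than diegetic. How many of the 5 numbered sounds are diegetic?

2

(1) is non-diegetic: it has no source in the story world and no character can hear it — it's underscore.
(2) the sound comes from a zip physically present in the location → diegetic.
Sound (3): Esperanza alone 'hears' it — an imagined sound, not present in the space, so meta-diegetic.
(4) is meta-diegetic: remembered music, private to Esperanza — Leilani is oblivious because it isn't in the room.
Sound (5): on-screen dialogue — Esperanza speaks and Leilani is there to hear, so diegetic.
Diegetic: (2), (5) — that's 2.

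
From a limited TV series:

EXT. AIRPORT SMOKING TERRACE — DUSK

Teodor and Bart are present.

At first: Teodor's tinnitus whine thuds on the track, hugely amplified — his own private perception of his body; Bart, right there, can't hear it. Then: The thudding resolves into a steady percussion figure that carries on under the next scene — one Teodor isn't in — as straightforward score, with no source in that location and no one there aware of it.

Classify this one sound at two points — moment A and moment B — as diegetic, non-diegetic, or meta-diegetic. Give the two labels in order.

Moment A: it's Teodor's subjective body sound, inaudible to Bart → meta-diegetic.
Moment B: detached from Teodor and playing as sourceless score over a scene he isn't in — for the audience only → non-diegetic.

meta-diegetic, non-diegetic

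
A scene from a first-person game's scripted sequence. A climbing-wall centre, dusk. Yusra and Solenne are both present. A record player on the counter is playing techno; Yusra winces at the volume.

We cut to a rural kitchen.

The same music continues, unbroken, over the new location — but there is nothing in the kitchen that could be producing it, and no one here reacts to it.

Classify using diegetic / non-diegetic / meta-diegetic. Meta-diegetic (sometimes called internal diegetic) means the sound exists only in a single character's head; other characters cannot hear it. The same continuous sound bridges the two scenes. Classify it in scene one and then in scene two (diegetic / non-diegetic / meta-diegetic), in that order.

diegetic, non-diegetic

Scene one: a record player is an on-screen source and Yusra reacts to it → diegetic.
Scene two: there is no source in the kitchen and no one hears it — it's now underscore → non-diegetic.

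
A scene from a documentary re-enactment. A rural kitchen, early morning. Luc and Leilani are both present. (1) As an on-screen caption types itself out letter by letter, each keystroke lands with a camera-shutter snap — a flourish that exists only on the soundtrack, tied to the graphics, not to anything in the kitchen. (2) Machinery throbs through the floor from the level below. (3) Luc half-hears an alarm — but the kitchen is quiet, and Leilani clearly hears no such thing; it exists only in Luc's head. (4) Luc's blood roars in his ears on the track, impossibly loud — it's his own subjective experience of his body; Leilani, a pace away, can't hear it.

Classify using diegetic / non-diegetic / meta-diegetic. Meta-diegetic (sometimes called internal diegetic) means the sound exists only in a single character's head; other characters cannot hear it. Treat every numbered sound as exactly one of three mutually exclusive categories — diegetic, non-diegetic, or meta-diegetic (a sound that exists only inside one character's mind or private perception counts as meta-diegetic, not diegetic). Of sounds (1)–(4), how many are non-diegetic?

1

(1) is non-diegetic: it accompanies on-screen graphics, not anything inside the story world.
Sound (2): ambient/room sound belonging to the story's physical space, so diegetic.
(3) subjective to Luc: the kitchen is silent and Leilani hears nothing → meta-diegetic.
(4) is meta-diegetic: a subjective body sound — Luc's private perception, inaudible to Leilani.
Non-diegetic: (1) — that's 1.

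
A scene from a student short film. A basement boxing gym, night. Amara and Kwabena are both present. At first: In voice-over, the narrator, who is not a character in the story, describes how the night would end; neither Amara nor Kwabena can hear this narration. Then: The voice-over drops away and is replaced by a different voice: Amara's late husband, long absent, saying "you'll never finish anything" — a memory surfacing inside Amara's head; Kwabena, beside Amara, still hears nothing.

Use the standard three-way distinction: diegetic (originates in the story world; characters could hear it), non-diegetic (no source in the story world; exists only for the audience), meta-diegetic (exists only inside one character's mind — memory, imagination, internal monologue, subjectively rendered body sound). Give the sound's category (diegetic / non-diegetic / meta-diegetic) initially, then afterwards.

non-diegetic, meta-diegetic

Initially: the external narrator addresses only the audience — outside the story world → non-diegetic.
Afterwards: the replacement voice is a memory inside Amara's mind specifically → meta-diegetic.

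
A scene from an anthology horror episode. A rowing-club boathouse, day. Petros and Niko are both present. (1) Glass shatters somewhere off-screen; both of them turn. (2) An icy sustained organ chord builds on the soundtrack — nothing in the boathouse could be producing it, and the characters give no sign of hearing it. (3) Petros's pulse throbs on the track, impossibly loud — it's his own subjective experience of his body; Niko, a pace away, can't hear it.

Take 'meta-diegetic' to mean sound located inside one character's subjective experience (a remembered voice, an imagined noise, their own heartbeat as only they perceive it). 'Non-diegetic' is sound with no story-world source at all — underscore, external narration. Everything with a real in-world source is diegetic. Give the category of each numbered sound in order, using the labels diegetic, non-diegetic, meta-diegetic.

diegetic, non-diegetic, meta-diegetic

(1) an in-world source (glass); characters could hear it → diegetic.
(2) nothing in the boathouse produces it and the characters don't hear it — pure soundtrack → non-diegetic.
(3) is meta-diegetic: a subjective body sound — Petros's private perception, inaudible to Niko.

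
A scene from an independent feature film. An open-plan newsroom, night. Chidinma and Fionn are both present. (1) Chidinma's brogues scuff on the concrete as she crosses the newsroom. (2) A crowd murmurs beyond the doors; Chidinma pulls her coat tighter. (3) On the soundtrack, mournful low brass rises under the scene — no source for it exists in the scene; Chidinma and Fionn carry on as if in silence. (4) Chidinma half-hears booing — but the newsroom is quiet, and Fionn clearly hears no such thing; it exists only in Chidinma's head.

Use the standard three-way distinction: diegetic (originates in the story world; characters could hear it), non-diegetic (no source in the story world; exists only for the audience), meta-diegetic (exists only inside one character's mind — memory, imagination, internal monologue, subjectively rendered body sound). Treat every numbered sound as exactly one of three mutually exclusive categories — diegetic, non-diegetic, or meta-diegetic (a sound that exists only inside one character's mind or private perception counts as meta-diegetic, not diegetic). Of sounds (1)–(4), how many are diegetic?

(1) it's the physical sound of Chidinma moving in the space → diegetic.
(2) it's the actual ambient sound of the location → diegetic.
(3) score with no on-screen or off-screen source; it exists for the audience alone → non-diegetic.
Sound (4): the sound is imagined by Chidinma; nothing in the story world is producing it and Fionn can't hear it, so meta-diegetic.
So 2 of the 4 are diegetic: (1), (2).

2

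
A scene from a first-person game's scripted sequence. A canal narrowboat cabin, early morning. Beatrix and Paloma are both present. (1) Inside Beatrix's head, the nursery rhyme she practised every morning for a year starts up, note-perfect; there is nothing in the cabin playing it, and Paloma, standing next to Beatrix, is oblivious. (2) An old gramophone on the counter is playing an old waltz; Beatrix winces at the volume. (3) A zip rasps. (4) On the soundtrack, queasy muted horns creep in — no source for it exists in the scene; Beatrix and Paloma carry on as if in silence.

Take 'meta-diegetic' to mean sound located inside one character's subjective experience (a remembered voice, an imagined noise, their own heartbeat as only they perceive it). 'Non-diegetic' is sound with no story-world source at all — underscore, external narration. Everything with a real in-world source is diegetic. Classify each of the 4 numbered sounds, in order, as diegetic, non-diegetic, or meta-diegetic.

meta-diegetic, diegetic, diegetic, non-diegetic

(1) is meta-diegetic: the music is a memory playing inside Beatrix's mind alone; no real-world source, Paloma can't hear it.
Sound (2): the music comes from an on-screen device that Beatrix responds to, so diegetic.
Sound (3): an in-world source (a zip); characters could hear it, so diegetic.
(4) is non-diegetic: score with no on-screen or off-screen source; it exists for the audience alone.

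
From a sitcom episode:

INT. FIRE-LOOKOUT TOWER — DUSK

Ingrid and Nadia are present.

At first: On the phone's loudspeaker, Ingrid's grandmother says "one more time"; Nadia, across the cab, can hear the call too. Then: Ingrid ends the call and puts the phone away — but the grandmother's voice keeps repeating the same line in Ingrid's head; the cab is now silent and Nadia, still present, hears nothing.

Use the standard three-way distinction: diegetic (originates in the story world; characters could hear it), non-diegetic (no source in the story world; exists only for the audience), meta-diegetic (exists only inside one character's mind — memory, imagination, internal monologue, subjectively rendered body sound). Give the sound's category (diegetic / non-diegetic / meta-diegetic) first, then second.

diegetic, meta-diegetic

First: the loudspeaker is an in-world source; both Ingrid and Nadia hear the call → diegetic.
Second: with the phone off, the voice continues only as Ingrid's private mental replay — Nadia can't hear it → meta-diegetic.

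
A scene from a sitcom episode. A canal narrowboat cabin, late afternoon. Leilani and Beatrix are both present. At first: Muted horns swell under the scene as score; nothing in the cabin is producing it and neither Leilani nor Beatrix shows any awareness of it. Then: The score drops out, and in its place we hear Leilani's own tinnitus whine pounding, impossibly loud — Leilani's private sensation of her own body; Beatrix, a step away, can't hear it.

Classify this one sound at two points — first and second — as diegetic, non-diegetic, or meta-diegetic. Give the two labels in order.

non-diegetic, meta-diegetic

First: underscore with no in-world source, inaudible to the characters → non-diegetic.
Second: the body sound is Leilani's subjective perception alone — Beatrix can't hear it → meta-diegetic.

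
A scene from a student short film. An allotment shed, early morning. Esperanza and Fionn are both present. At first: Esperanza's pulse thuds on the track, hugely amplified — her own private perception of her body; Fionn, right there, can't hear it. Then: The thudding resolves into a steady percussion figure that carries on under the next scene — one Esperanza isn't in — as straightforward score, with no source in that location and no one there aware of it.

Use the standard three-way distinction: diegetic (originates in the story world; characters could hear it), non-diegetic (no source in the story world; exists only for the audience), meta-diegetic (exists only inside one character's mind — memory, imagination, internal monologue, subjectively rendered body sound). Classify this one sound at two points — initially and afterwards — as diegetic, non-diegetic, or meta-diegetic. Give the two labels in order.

Initially: it's Esperanza's subjective body sound, inaudible to Fionn → meta-diegetic.
Afterwards: detached from Esperanza and playing as sourceless score over a scene she isn't in — for the audience only → non-diegetic.

meta-diegetic, non-diegetic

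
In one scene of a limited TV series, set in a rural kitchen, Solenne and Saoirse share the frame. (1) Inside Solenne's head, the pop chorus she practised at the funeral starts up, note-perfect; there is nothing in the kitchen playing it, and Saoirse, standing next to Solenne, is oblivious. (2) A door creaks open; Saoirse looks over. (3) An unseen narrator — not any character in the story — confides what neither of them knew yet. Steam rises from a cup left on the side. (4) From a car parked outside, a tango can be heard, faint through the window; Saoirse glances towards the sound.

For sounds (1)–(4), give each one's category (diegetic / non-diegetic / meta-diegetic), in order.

meta-diegetic, diegetic, non-diegetic, diegetic

(1) is meta-diegetic: remembered music, private to Solenne — Saoirse is oblivious because it isn't in the room.
(2) a door is a real object/event in the scene's world → diegetic.
(3) the narrator exists outside the story world, addressing only the audience → non-diegetic.
Sound (4): the music has an off-screen but real-world source and a character hears it, so diegetic.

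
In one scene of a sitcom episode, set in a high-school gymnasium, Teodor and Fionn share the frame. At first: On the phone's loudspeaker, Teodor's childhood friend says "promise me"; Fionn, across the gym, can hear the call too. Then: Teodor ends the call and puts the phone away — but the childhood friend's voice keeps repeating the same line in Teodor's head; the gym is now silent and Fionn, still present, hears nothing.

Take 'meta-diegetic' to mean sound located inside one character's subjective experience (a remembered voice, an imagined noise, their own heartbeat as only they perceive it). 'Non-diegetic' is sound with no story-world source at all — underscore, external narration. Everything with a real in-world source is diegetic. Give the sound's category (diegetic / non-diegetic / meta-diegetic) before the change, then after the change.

Before the change: the loudspeaker is an in-world source; both Teodor and Fionn hear the call → diegetic.
After the change: with the phone off, the voice continues only as Teodor's private mental replay — Fionn can't hear it → meta-diegetic.

diegetic, meta-diegetic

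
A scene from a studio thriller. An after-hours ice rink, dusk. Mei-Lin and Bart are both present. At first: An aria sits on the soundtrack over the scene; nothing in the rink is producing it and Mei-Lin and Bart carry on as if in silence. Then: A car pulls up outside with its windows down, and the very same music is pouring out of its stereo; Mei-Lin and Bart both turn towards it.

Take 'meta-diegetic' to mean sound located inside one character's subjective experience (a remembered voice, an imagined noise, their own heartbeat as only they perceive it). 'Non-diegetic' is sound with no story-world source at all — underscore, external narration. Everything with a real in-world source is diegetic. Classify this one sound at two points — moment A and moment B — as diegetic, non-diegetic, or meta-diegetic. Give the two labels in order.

non-diegetic, diegetic

Moment A: no in-world source exists and no character can hear it — underscore → non-diegetic.
Moment B: the car stereo is now a real source in the story world and the characters hear it → diegetic.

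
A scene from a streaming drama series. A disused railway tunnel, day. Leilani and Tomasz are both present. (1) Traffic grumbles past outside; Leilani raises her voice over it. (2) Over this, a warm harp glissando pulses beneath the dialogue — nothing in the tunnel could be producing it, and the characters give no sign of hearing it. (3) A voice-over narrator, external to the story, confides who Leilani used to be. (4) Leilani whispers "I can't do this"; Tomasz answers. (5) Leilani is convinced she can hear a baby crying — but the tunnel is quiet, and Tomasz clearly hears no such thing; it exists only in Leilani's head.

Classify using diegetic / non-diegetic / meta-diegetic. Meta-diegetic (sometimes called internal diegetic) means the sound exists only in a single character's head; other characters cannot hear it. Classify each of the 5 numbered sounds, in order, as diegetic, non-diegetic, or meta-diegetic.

(1) ambient/room sound belonging to the story's physical space → diegetic.
(2) score with no on-screen or off-screen source; it exists for the audience alone → non-diegetic.
(3) is non-diegetic: external voice-over — not a character, not heard by anyone in the scene.
Sound (4): Leilani is a character speaking aloud in the scene, so diegetic.
(5) is meta-diegetic: the sound is imagined by Leilani; nothing in the story world is producing it and Tomasz can't hear it.

diegetic, non-diegetic, non-diegetic, diegetic, meta-diegetic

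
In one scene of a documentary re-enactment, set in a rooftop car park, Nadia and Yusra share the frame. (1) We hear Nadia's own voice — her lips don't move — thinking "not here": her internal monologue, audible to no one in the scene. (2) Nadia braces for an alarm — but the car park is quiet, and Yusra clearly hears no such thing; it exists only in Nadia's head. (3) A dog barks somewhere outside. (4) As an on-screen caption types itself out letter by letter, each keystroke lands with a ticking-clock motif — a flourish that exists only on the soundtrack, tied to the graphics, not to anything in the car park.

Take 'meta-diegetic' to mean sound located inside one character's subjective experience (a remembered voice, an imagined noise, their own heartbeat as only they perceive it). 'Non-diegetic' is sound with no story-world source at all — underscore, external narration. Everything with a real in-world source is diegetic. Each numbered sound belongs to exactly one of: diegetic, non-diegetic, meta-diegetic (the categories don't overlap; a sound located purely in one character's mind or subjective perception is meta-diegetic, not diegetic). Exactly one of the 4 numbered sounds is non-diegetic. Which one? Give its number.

4

Sound (1): it's Nadia's unspoken thought, heard only by the audience via her subjectivity, so meta-diegetic.
(2) is meta-diegetic: Nadia alone 'hears' it — an imagined sound, not present in the space.
Sound (3): a dog is a real object/event in the scene's world, so diegetic.
(4) is non-diegetic: the caption isn't part of the story world, so neither is the sound tied to it.
Only (4) is non-diegetic.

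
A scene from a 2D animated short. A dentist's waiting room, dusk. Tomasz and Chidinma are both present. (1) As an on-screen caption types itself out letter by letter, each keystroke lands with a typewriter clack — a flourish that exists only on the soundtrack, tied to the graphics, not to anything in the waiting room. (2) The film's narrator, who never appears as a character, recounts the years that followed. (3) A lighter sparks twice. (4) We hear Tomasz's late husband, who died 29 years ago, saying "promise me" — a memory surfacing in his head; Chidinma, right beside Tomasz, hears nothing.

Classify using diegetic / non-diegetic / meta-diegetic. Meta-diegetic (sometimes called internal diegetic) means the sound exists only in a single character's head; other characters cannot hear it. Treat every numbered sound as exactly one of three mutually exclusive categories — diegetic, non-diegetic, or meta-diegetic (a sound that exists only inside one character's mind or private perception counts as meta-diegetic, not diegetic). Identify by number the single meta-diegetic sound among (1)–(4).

4

Sound (1): the caption isn't part of the story world, so neither is the sound tied to it, so non-diegetic.
(2) is non-diegetic: the narrator exists outside the story world, addressing only the audience.
Sound (3): an in-world source (a lighter); characters could hear it, so diegetic.
(4) it's Tomasz's recollection rendered as sound; the other character can't hear it → meta-diegetic.
Only (4) is meta-diegetic.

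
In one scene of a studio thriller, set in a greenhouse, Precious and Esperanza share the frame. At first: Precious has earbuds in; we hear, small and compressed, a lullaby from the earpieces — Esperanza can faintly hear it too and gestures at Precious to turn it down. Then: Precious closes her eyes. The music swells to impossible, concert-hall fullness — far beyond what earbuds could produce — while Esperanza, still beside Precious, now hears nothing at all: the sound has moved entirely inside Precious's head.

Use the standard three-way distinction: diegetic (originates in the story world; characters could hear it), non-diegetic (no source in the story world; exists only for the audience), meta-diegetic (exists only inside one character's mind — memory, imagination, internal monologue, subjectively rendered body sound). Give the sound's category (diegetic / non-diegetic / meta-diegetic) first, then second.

First: the earbuds are a physical source both characters can hear → diegetic.
Second: the music now exists only as Precious's subjective experience; Esperanza can no longer hear it → meta-diegetic.

diegetic, meta-diegetic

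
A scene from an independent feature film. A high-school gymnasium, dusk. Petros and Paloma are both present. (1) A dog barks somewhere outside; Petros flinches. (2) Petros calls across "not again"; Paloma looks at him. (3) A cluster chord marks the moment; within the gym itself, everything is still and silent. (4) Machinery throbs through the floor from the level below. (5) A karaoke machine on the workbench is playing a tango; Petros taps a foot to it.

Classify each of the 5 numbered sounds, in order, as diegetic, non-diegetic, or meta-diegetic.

(1) is diegetic: an in-world source (a dog); characters could hear it.
Sound (2): Petros is a character speaking aloud in the scene, so diegetic.
Sound (3): it's a sound-design accent with no in-world source; no one in the scene can hear it, so non-diegetic.
(4) is diegetic: ambient/room sound belonging to the story's physical space.
(5) a karaoke machine is a physical source in the scene and Petros reacts to it → diegetic.

diegetic, diegetic, non-diegetic, diegetic, diegetic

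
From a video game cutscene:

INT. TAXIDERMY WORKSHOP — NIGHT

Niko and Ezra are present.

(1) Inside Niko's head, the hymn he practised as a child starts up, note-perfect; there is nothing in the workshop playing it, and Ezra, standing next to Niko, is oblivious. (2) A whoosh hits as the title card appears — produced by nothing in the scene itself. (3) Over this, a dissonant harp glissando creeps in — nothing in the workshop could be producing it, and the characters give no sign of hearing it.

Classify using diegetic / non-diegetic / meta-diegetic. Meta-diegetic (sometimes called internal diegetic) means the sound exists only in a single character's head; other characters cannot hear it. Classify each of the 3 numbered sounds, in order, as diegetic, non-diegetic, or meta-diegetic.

meta-diegetic, non-diegetic, non-diegetic

Sound (1): it lives in Niko's subjectivity, not in the workshop, so meta-diegetic.
(2) is non-diegetic: it's a sound-design accent with no in-world source; no one in the scene can hear it.
(3) nothing in the workshop produces it and the characters don't hear it — pure soundtrack → non-diegetic.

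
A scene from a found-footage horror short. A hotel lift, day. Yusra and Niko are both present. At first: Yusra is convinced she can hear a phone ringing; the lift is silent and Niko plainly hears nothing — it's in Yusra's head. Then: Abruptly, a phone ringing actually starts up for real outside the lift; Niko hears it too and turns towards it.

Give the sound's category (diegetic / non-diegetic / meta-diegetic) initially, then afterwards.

Initially: only Yusra 'hears' it — imagined, in her mind → meta-diegetic.
Afterwards: now there's a real external source and Niko hears it too — in the story world → diegetic.

meta-diegetic, diegetic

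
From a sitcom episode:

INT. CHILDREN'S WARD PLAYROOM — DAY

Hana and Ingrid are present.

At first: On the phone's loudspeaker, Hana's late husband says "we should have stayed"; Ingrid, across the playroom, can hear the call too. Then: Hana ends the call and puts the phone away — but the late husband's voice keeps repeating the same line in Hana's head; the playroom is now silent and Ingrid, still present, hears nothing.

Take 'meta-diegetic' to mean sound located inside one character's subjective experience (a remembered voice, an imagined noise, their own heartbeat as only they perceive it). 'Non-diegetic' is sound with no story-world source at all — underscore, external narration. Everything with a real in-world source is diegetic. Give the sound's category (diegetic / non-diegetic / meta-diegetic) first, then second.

diegetic, meta-diegetic

First: the loudspeaker is an in-world source; both Hana and Ingrid hear the call → diegetic.
Second: with the phone off, the voice continues only as Hana's private mental replay — Ingrid can't hear it → meta-diegetic.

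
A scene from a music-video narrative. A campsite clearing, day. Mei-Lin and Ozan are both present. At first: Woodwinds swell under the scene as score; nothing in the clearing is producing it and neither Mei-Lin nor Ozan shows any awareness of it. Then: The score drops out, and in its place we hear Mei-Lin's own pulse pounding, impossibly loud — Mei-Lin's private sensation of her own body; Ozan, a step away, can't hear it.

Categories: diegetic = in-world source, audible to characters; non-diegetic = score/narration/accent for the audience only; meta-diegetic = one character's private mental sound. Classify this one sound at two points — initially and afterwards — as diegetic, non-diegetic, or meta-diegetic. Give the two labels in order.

non-diegetic, meta-diegetic

Initially: underscore with no in-world source, inaudible to the characters → non-diegetic.
Afterwards: the body sound is Mei-Lin's subjective perception alone — Ozan can't hear it → meta-diegetic.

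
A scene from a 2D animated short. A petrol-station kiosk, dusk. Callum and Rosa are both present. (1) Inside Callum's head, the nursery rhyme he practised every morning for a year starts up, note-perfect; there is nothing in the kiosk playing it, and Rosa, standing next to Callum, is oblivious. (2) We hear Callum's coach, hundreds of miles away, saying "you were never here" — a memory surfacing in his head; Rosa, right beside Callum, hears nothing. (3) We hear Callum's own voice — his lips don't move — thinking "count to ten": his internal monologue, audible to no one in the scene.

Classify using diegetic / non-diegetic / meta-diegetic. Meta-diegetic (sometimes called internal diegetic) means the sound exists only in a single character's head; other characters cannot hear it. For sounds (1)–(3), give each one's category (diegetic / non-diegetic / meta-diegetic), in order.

(1) the music is a memory playing inside Callum's mind alone; no real-world source, Rosa can't hear it → meta-diegetic.
Sound (2): it's Callum's recollection rendered as sound; the other character can't hear it, so meta-diegetic.
Sound (3): it's Callum's unspoken thought, heard only by the audience via his subjectivity, so meta-diegetic.

meta-diegetic, meta-diegetic, meta-diegetic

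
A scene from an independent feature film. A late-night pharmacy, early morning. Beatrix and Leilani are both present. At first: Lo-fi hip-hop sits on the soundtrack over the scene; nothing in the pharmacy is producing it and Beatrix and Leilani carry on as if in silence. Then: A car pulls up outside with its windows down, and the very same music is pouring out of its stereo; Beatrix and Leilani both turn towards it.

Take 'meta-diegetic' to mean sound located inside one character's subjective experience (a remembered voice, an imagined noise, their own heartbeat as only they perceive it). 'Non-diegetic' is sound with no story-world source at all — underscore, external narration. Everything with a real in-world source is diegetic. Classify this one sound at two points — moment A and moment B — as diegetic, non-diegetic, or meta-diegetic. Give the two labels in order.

non-diegetic, diegetic

Moment A: no in-world source exists and no character can hear it — underscore → non-diegetic.
Moment B: the car stereo is now a real source in the story world and the characters hear it → diegetic.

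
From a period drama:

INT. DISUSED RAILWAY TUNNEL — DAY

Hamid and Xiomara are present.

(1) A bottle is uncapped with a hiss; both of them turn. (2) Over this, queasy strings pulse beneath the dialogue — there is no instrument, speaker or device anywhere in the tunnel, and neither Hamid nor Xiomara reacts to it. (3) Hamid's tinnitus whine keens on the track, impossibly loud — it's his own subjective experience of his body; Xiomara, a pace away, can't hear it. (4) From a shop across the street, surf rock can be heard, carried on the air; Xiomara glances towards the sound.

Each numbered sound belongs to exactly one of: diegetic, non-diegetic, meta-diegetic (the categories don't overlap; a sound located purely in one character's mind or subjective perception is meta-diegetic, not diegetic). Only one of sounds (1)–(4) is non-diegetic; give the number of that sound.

(1) an in-world source (a bottle); characters could hear it → diegetic.
(2) is non-diegetic: it has no source in the story world and no character can hear it — it's underscore.
(3) point-of-audition from inside Hamid's body; not a sound in the room → meta-diegetic.
Sound (4): off-screen diegetic: the source is out of frame but still in the story's space, so diegetic.
Only (2) is non-diegetic.

2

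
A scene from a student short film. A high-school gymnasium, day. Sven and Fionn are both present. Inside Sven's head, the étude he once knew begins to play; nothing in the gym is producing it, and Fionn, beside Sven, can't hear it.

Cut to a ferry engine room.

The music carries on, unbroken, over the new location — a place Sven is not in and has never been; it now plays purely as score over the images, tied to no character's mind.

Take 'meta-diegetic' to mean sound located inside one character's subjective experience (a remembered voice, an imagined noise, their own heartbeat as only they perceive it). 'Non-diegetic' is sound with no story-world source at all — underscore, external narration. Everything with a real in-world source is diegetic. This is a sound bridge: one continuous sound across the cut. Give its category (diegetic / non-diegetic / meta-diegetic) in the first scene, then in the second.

Scene one: the music exists only inside Sven's mind; Fionn can't hear it → meta-diegetic.
Scene two: it's detached from Sven entirely and plays over unrelated images with no in-world source — conventional underscore → non-diegetic.

meta-diegetic, non-diegetic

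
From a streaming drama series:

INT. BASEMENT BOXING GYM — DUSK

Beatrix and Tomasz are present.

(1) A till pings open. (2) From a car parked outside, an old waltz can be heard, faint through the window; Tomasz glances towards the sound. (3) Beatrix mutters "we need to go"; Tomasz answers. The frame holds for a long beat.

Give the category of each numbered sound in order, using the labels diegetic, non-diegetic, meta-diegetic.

diegetic, diegetic, diegetic

Sound (1): an in-world source (a till); characters could hear it, so diegetic.
(2) is diegetic: the music has an off-screen but real-world source and a character hears it.
(3) is diegetic: on-screen dialogue — Beatrix speaks and Tomasz is there to hear.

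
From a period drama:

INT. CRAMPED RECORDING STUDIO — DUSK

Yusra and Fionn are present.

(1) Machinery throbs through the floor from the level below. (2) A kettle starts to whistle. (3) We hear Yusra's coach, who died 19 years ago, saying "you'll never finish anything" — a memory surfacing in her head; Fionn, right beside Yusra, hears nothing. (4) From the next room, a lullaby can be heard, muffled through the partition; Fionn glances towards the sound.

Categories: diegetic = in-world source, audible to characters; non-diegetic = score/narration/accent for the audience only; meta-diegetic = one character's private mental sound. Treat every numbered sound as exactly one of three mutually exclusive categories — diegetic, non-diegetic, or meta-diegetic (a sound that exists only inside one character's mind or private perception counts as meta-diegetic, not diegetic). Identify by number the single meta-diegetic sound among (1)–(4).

(1) is diegetic: machinery is part of the location's real environment.
(2) a kettle is a real object/event in the scene's world → diegetic.
(3) it's Yusra's recollection rendered as sound; the other character can't hear it → meta-diegetic.
(4) the music has an off-screen but real-world source and a character hears it → diegetic.
Only (3) is meta-diegetic.

3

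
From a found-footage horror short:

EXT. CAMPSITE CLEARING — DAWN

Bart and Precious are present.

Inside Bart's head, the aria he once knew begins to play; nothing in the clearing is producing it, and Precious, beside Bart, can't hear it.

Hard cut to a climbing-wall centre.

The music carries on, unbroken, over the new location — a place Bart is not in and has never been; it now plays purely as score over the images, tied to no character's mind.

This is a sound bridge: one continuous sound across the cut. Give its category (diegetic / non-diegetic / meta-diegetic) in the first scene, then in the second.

meta-diegetic, non-diegetic

Scene one: the music exists only inside Bart's mind; Precious can't hear it → meta-diegetic.
Scene two: it's detached from Bart entirely and plays over unrelated images with no in-world source — conventional underscore → non-diegetic.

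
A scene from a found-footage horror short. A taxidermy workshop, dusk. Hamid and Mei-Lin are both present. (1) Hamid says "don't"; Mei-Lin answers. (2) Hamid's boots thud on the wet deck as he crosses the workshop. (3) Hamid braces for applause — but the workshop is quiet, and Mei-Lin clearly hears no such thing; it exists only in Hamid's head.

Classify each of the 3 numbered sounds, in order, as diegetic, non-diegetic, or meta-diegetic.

diegetic, diegetic, meta-diegetic

(1) is diegetic: on-screen dialogue — Hamid speaks and Mei-Lin is there to hear.
Sound (2): Hamid's footsteps are produced in the story world, so diegetic.
Sound (3): subjective to Hamid: the workshop is silent and Mei-Lin hears nothing, so meta-diegetic.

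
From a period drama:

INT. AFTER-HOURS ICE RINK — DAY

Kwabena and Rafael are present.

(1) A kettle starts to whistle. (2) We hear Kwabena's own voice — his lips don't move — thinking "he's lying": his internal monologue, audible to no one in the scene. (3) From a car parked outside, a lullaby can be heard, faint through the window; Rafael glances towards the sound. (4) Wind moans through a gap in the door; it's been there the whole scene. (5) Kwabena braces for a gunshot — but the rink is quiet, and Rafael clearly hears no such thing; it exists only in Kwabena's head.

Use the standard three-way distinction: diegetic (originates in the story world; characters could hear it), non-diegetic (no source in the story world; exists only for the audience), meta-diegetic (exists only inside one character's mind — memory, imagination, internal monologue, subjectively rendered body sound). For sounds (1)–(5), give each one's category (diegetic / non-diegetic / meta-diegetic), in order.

diegetic, meta-diegetic, diegetic, diegetic, meta-diegetic

Sound (1): the sound comes from a kettle physically present in the location, so diegetic.
(2) Kwabena's thought-voice: a private mental sound no other character can hear → meta-diegetic.
(3) is diegetic: it's coming from a car parked outside — a location within the story world — and Rafael reacts.
(4) is diegetic: it's the actual ambient sound of the location.
(5) Kwabena alone 'hears' it — an imagined sound, not present in the space → meta-diegetic.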